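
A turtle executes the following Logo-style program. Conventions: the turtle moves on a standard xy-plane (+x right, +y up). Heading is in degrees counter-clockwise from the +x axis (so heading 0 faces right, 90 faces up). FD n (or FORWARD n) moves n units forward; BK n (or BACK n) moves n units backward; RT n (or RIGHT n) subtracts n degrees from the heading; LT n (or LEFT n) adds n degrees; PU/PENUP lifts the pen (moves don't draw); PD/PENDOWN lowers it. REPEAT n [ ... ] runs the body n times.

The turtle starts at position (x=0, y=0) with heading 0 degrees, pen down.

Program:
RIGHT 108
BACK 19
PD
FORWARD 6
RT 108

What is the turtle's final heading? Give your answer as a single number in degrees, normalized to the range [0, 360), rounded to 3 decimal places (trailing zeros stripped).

Executing turtle program step by step:
Start: pos=(0,0), heading=0, pen down
RT 108: heading 0 -> 252
BK 19: (0,0) -> (5.871,18.07) [heading=252, draw]
PD: pen down
FD 6: (5.871,18.07) -> (4.017,12.364) [heading=252, draw]
RT 108: heading 252 -> 144
Final: pos=(4.017,12.364), heading=144, 2 segment(s) drawn

Answer: 144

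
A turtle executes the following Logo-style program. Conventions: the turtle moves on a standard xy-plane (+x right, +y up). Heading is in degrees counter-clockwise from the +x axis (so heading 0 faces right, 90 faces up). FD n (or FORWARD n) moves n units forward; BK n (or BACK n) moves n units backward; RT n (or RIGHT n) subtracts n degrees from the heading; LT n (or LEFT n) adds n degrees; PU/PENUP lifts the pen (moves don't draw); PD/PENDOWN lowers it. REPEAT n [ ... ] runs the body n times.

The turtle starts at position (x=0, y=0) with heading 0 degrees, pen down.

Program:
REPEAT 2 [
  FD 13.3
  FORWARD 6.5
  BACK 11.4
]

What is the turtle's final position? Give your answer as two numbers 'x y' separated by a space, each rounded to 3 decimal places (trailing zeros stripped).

Executing turtle program step by step:
Start: pos=(0,0), heading=0, pen down
REPEAT 2 [
  -- iteration 1/2 --
  FD 13.3: (0,0) -> (13.3,0) [heading=0, draw]
  FD 6.5: (13.3,0) -> (19.8,0) [heading=0, draw]
  BK 11.4: (19.8,0) -> (8.4,0) [heading=0, draw]
  -- iteration 2/2 --
  FD 13.3: (8.4,0) -> (21.7,0) [heading=0, draw]
  FD 6.5: (21.7,0) -> (28.2,0) [heading=0, draw]
  BK 11.4: (28.2,0) -> (16.8,0) [heading=0, draw]
]
Final: pos=(16.8,0), heading=0, 6 segment(s) drawn

Answer: 16.8 0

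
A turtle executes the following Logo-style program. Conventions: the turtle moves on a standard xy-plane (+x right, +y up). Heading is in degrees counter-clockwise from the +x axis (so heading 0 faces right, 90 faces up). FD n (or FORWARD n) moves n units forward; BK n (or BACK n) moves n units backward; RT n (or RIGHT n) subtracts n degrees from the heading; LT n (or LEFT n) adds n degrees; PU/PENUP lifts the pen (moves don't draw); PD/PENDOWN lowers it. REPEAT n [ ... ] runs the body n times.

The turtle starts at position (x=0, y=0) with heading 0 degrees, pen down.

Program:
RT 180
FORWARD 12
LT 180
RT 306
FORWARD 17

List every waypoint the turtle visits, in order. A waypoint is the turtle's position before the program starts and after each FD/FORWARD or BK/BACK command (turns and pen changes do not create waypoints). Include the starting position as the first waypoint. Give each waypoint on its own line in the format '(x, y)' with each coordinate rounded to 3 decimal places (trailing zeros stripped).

Executing turtle program step by step:
Start: pos=(0,0), heading=0, pen down
RT 180: heading 0 -> 180
FD 12: (0,0) -> (-12,0) [heading=180, draw]
LT 180: heading 180 -> 0
RT 306: heading 0 -> 54
FD 17: (-12,0) -> (-2.008,13.753) [heading=54, draw]
Final: pos=(-2.008,13.753), heading=54, 2 segment(s) drawn
Waypoints (3 total):
(0, 0)
(-12, 0)
(-2.008, 13.753)

Answer: (0, 0)
(-12, 0)
(-2.008, 13.753)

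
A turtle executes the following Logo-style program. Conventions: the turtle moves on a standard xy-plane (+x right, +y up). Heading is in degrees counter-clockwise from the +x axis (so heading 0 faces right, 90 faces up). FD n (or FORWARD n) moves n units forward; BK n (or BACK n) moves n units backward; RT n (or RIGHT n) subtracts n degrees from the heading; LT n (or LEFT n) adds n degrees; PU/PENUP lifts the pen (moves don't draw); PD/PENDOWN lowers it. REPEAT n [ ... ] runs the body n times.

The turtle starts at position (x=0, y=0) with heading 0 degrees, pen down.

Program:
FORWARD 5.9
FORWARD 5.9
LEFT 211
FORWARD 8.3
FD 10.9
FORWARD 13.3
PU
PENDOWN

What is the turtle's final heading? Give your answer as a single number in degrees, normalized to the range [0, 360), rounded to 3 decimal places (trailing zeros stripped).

Executing turtle program step by step:
Start: pos=(0,0), heading=0, pen down
FD 5.9: (0,0) -> (5.9,0) [heading=0, draw]
FD 5.9: (5.9,0) -> (11.8,0) [heading=0, draw]
LT 211: heading 0 -> 211
FD 8.3: (11.8,0) -> (4.686,-4.275) [heading=211, draw]
FD 10.9: (4.686,-4.275) -> (-4.658,-9.889) [heading=211, draw]
FD 13.3: (-4.658,-9.889) -> (-16.058,-16.739) [heading=211, draw]
PU: pen up
PD: pen down
Final: pos=(-16.058,-16.739), heading=211, 5 segment(s) drawn

Answer: 211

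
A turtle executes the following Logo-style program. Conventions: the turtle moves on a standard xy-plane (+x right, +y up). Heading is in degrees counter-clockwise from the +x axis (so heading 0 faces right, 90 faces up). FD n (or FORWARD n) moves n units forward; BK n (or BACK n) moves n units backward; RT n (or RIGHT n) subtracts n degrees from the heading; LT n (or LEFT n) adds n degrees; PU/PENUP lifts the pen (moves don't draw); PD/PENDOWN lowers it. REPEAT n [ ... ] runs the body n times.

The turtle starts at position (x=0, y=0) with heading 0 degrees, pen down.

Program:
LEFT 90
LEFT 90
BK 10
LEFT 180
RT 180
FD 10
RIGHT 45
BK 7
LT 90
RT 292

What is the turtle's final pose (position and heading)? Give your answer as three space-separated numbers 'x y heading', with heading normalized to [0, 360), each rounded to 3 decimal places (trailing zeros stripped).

Executing turtle program step by step:
Start: pos=(0,0), heading=0, pen down
LT 90: heading 0 -> 90
LT 90: heading 90 -> 180
BK 10: (0,0) -> (10,0) [heading=180, draw]
LT 180: heading 180 -> 0
RT 180: heading 0 -> 180
FD 10: (10,0) -> (0,0) [heading=180, draw]
RT 45: heading 180 -> 135
BK 7: (0,0) -> (4.95,-4.95) [heading=135, draw]
LT 90: heading 135 -> 225
RT 292: heading 225 -> 293
Final: pos=(4.95,-4.95), heading=293, 3 segment(s) drawn

Answer: 4.95 -4.95 293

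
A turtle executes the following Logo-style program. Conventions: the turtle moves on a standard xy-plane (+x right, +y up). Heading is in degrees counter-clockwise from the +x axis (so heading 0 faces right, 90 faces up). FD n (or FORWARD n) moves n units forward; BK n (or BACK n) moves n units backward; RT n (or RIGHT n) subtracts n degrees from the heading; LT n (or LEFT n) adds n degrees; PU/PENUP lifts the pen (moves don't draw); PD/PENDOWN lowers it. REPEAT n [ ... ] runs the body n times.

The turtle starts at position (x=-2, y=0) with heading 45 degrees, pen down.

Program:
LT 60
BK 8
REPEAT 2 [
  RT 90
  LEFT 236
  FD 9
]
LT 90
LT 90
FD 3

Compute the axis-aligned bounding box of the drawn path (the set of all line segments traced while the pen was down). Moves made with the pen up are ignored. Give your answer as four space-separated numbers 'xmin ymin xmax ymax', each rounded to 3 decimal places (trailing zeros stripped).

Executing turtle program step by step:
Start: pos=(-2,0), heading=45, pen down
LT 60: heading 45 -> 105
BK 8: (-2,0) -> (0.071,-7.727) [heading=105, draw]
REPEAT 2 [
  -- iteration 1/2 --
  RT 90: heading 105 -> 15
  LT 236: heading 15 -> 251
  FD 9: (0.071,-7.727) -> (-2.86,-16.237) [heading=251, draw]
  -- iteration 2/2 --
  RT 90: heading 251 -> 161
  LT 236: heading 161 -> 37
  FD 9: (-2.86,-16.237) -> (4.328,-10.821) [heading=37, draw]
]
LT 90: heading 37 -> 127
LT 90: heading 127 -> 217
FD 3: (4.328,-10.821) -> (1.932,-12.626) [heading=217, draw]
Final: pos=(1.932,-12.626), heading=217, 4 segment(s) drawn

Segment endpoints: x in {-2.86, -2, 0.071, 1.932, 4.328}, y in {-16.237, -12.626, -10.821, -7.727, 0}
xmin=-2.86, ymin=-16.237, xmax=4.328, ymax=0

Answer: -2.86 -16.237 4.328 0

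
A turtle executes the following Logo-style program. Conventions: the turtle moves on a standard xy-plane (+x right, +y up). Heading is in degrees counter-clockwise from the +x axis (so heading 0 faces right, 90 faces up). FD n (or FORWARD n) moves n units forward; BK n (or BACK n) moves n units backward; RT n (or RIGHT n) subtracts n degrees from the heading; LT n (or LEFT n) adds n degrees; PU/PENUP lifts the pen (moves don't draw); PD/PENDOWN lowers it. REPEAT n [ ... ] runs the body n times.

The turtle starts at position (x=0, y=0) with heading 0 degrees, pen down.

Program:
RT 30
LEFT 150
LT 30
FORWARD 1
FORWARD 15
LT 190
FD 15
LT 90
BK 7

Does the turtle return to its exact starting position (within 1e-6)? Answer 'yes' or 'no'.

Answer: no

Derivation:
Executing turtle program step by step:
Start: pos=(0,0), heading=0, pen down
RT 30: heading 0 -> 330
LT 150: heading 330 -> 120
LT 30: heading 120 -> 150
FD 1: (0,0) -> (-0.866,0.5) [heading=150, draw]
FD 15: (-0.866,0.5) -> (-13.856,8) [heading=150, draw]
LT 190: heading 150 -> 340
FD 15: (-13.856,8) -> (0.239,2.87) [heading=340, draw]
LT 90: heading 340 -> 70
BK 7: (0.239,2.87) -> (-2.155,-3.708) [heading=70, draw]
Final: pos=(-2.155,-3.708), heading=70, 4 segment(s) drawn

Start position: (0, 0)
Final position: (-2.155, -3.708)
Distance = 4.289; >= 1e-6 -> NOT closed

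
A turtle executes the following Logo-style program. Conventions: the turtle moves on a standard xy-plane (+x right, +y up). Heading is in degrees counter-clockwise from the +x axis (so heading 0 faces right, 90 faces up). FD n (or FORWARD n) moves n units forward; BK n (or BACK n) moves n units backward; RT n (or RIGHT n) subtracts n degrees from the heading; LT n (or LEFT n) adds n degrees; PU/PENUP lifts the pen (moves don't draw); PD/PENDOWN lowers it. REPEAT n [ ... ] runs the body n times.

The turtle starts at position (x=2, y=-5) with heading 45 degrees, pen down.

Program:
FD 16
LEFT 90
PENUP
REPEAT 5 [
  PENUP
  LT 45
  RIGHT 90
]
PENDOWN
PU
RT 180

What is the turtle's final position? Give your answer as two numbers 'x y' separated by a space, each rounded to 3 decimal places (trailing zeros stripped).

Answer: 13.314 6.314

Derivation:
Executing turtle program step by step:
Start: pos=(2,-5), heading=45, pen down
FD 16: (2,-5) -> (13.314,6.314) [heading=45, draw]
LT 90: heading 45 -> 135
PU: pen up
REPEAT 5 [
  -- iteration 1/5 --
  PU: pen up
  LT 45: heading 135 -> 180
  RT 90: heading 180 -> 90
  -- iteration 2/5 --
  PU: pen up
  LT 45: heading 90 -> 135
  RT 90: heading 135 -> 45
  -- iteration 3/5 --
  PU: pen up
  LT 45: heading 45 -> 90
  RT 90: heading 90 -> 0
  -- iteration 4/5 --
  PU: pen up
  LT 45: heading 0 -> 45
  RT 90: heading 45 -> 315
  -- iteration 5/5 --
  PU: pen up
  LT 45: heading 315 -> 0
  RT 90: heading 0 -> 270
]
PD: pen down
PU: pen up
RT 180: heading 270 -> 90
Final: pos=(13.314,6.314), heading=90, 1 segment(s) drawn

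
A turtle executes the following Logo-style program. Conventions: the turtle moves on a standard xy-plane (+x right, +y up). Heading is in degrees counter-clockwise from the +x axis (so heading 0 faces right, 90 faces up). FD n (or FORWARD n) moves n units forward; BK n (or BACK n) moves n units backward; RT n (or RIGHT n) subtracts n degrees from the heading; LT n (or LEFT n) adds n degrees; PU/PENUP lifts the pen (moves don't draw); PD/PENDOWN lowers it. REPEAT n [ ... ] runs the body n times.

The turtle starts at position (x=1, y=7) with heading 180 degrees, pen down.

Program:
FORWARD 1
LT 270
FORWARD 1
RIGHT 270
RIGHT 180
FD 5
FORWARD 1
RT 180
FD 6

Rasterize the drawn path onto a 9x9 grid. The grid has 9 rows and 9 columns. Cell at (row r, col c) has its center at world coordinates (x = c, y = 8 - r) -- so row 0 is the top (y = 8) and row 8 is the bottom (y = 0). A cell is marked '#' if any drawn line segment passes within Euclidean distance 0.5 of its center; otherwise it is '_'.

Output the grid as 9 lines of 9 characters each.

Segment 0: (1,7) -> (0,7)
Segment 1: (0,7) -> (0,8)
Segment 2: (0,8) -> (5,8)
Segment 3: (5,8) -> (6,8)
Segment 4: (6,8) -> (0,8)

Answer: #######__
##_______
_________
_________
_________
_________
_________
_________
_________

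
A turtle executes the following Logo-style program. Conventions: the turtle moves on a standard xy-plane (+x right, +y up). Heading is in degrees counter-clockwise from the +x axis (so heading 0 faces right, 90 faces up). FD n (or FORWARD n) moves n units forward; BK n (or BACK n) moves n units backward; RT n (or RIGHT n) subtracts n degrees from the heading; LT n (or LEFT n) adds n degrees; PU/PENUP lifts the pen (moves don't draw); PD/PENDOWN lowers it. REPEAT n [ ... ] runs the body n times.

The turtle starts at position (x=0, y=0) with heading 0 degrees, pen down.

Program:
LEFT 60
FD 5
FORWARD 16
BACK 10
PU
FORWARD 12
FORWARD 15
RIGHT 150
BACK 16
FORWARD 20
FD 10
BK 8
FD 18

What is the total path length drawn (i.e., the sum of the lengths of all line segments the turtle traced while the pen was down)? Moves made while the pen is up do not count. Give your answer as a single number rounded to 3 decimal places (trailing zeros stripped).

Answer: 31

Derivation:
Executing turtle program step by step:
Start: pos=(0,0), heading=0, pen down
LT 60: heading 0 -> 60
FD 5: (0,0) -> (2.5,4.33) [heading=60, draw]
FD 16: (2.5,4.33) -> (10.5,18.187) [heading=60, draw]
BK 10: (10.5,18.187) -> (5.5,9.526) [heading=60, draw]
PU: pen up
FD 12: (5.5,9.526) -> (11.5,19.919) [heading=60, move]
FD 15: (11.5,19.919) -> (19,32.909) [heading=60, move]
RT 150: heading 60 -> 270
BK 16: (19,32.909) -> (19,48.909) [heading=270, move]
FD 20: (19,48.909) -> (19,28.909) [heading=270, move]
FD 10: (19,28.909) -> (19,18.909) [heading=270, move]
BK 8: (19,18.909) -> (19,26.909) [heading=270, move]
FD 18: (19,26.909) -> (19,8.909) [heading=270, move]
Final: pos=(19,8.909), heading=270, 3 segment(s) drawn

Segment lengths:
  seg 1: (0,0) -> (2.5,4.33), length = 5
  seg 2: (2.5,4.33) -> (10.5,18.187), length = 16
  seg 3: (10.5,18.187) -> (5.5,9.526), length = 10
Total = 31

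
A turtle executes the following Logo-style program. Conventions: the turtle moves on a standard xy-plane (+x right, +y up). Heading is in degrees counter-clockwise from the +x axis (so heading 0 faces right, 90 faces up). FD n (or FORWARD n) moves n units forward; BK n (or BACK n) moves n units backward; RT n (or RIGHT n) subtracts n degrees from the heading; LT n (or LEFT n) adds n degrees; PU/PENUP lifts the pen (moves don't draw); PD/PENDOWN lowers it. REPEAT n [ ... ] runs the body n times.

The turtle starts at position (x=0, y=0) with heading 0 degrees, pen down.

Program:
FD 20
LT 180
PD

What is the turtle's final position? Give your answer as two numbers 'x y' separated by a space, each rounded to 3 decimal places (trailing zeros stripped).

Executing turtle program step by step:
Start: pos=(0,0), heading=0, pen down
FD 20: (0,0) -> (20,0) [heading=0, draw]
LT 180: heading 0 -> 180
PD: pen down
Final: pos=(20,0), heading=180, 1 segment(s) drawn

Answer: 20 0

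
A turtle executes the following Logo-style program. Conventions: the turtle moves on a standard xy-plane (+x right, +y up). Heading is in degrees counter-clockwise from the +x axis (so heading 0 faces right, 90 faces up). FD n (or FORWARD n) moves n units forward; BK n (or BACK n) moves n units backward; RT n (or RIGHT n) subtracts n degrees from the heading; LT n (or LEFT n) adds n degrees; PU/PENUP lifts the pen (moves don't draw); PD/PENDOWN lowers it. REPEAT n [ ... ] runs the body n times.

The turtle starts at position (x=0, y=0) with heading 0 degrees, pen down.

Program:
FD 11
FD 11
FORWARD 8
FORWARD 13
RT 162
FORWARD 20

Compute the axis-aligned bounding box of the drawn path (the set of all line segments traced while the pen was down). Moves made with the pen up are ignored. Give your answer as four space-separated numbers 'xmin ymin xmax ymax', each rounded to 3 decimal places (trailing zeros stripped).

Executing turtle program step by step:
Start: pos=(0,0), heading=0, pen down
FD 11: (0,0) -> (11,0) [heading=0, draw]
FD 11: (11,0) -> (22,0) [heading=0, draw]
FD 8: (22,0) -> (30,0) [heading=0, draw]
FD 13: (30,0) -> (43,0) [heading=0, draw]
RT 162: heading 0 -> 198
FD 20: (43,0) -> (23.979,-6.18) [heading=198, draw]
Final: pos=(23.979,-6.18), heading=198, 5 segment(s) drawn

Segment endpoints: x in {0, 11, 22, 23.979, 30, 43}, y in {-6.18, 0}
xmin=0, ymin=-6.18, xmax=43, ymax=0

Answer: 0 -6.18 43 0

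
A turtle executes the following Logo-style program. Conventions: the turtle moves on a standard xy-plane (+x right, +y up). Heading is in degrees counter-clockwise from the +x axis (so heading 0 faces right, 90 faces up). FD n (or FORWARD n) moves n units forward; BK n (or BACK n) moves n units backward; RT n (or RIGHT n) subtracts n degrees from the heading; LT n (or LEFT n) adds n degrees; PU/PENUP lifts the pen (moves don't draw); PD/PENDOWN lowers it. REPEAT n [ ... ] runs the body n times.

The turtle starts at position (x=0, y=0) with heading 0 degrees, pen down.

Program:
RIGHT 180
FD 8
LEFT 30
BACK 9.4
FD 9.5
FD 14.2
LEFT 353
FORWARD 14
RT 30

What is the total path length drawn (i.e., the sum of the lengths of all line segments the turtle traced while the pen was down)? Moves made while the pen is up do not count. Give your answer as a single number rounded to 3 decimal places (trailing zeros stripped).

Answer: 55.1

Derivation:
Executing turtle program step by step:
Start: pos=(0,0), heading=0, pen down
RT 180: heading 0 -> 180
FD 8: (0,0) -> (-8,0) [heading=180, draw]
LT 30: heading 180 -> 210
BK 9.4: (-8,0) -> (0.141,4.7) [heading=210, draw]
FD 9.5: (0.141,4.7) -> (-8.087,-0.05) [heading=210, draw]
FD 14.2: (-8.087,-0.05) -> (-20.384,-7.15) [heading=210, draw]
LT 353: heading 210 -> 203
FD 14: (-20.384,-7.15) -> (-33.271,-12.62) [heading=203, draw]
RT 30: heading 203 -> 173
Final: pos=(-33.271,-12.62), heading=173, 5 segment(s) drawn

Segment lengths:
  seg 1: (0,0) -> (-8,0), length = 8
  seg 2: (-8,0) -> (0.141,4.7), length = 9.4
  seg 3: (0.141,4.7) -> (-8.087,-0.05), length = 9.5
  seg 4: (-8.087,-0.05) -> (-20.384,-7.15), length = 14.2
  seg 5: (-20.384,-7.15) -> (-33.271,-12.62), length = 14
Total = 55.1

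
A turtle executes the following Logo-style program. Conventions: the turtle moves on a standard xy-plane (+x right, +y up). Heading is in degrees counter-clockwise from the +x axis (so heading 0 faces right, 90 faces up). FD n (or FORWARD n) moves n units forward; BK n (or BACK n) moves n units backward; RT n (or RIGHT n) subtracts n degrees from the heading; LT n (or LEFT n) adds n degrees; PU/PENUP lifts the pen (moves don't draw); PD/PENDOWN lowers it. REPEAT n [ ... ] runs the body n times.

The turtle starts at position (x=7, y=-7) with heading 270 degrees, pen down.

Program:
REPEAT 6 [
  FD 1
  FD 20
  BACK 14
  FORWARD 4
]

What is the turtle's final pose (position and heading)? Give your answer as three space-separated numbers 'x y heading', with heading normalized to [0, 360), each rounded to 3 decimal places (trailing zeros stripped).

Answer: 7 -73 270

Derivation:
Executing turtle program step by step:
Start: pos=(7,-7), heading=270, pen down
REPEAT 6 [
  -- iteration 1/6 --
  FD 1: (7,-7) -> (7,-8) [heading=270, draw]
  FD 20: (7,-8) -> (7,-28) [heading=270, draw]
  BK 14: (7,-28) -> (7,-14) [heading=270, draw]
  FD 4: (7,-14) -> (7,-18) [heading=270, draw]
  -- iteration 2/6 --
  FD 1: (7,-18) -> (7,-19) [heading=270, draw]
  FD 20: (7,-19) -> (7,-39) [heading=270, draw]
  BK 14: (7,-39) -> (7,-25) [heading=270, draw]
  FD 4: (7,-25) -> (7,-29) [heading=270, draw]
  -- iteration 3/6 --
  FD 1: (7,-29) -> (7,-30) [heading=270, draw]
  FD 20: (7,-30) -> (7,-50) [heading=270, draw]
  BK 14: (7,-50) -> (7,-36) [heading=270, draw]
  FD 4: (7,-36) -> (7,-40) [heading=270, draw]
  -- iteration 4/6 --
  FD 1: (7,-40) -> (7,-41) [heading=270, draw]
  FD 20: (7,-41) -> (7,-61) [heading=270, draw]
  BK 14: (7,-61) -> (7,-47) [heading=270, draw]
  FD 4: (7,-47) -> (7,-51) [heading=270, draw]
  -- iteration 5/6 --
  FD 1: (7,-51) -> (7,-52) [heading=270, draw]
  FD 20: (7,-52) -> (7,-72) [heading=270, draw]
  BK 14: (7,-72) -> (7,-58) [heading=270, draw]
  FD 4: (7,-58) -> (7,-62) [heading=270, draw]
  -- iteration 6/6 --
  FD 1: (7,-62) -> (7,-63) [heading=270, draw]
  FD 20: (7,-63) -> (7,-83) [heading=270, draw]
  BK 14: (7,-83) -> (7,-69) [heading=270, draw]
  FD 4: (7,-69) -> (7,-73) [heading=270, draw]
]
Final: pos=(7,-73), heading=270, 24 segment(s) drawn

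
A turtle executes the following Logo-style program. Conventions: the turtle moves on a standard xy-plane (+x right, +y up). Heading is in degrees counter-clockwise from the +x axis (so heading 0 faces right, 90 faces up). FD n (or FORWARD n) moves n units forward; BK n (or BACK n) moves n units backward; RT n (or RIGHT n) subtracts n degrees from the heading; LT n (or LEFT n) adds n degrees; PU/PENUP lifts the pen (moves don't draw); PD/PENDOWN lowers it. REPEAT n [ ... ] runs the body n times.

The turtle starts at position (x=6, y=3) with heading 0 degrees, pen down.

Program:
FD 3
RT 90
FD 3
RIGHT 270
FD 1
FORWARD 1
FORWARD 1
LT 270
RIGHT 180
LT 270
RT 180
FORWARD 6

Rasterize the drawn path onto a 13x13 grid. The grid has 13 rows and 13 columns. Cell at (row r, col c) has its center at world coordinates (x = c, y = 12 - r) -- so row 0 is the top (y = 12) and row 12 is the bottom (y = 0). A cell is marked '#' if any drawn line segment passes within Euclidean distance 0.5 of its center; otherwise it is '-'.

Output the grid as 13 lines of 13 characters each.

Segment 0: (6,3) -> (9,3)
Segment 1: (9,3) -> (9,0)
Segment 2: (9,0) -> (10,0)
Segment 3: (10,0) -> (11,0)
Segment 4: (11,0) -> (12,0)
Segment 5: (12,0) -> (6,0)

Answer: -------------
-------------
-------------
-------------
-------------
-------------
-------------
-------------
-------------
------####---
---------#---
---------#---
------#######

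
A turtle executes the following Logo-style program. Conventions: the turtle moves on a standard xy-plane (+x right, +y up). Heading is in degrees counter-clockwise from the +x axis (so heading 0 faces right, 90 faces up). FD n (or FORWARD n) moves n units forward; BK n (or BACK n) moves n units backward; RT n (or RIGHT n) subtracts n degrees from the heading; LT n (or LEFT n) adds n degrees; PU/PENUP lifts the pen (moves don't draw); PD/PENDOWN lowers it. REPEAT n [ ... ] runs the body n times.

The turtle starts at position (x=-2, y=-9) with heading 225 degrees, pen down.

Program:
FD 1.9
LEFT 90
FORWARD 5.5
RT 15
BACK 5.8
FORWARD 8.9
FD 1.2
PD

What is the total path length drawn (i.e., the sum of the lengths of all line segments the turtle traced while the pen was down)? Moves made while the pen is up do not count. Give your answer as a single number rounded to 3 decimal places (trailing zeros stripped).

Executing turtle program step by step:
Start: pos=(-2,-9), heading=225, pen down
FD 1.9: (-2,-9) -> (-3.344,-10.344) [heading=225, draw]
LT 90: heading 225 -> 315
FD 5.5: (-3.344,-10.344) -> (0.546,-14.233) [heading=315, draw]
RT 15: heading 315 -> 300
BK 5.8: (0.546,-14.233) -> (-2.354,-9.21) [heading=300, draw]
FD 8.9: (-2.354,-9.21) -> (2.096,-16.917) [heading=300, draw]
FD 1.2: (2.096,-16.917) -> (2.696,-17.956) [heading=300, draw]
PD: pen down
Final: pos=(2.696,-17.956), heading=300, 5 segment(s) drawn

Segment lengths:
  seg 1: (-2,-9) -> (-3.344,-10.344), length = 1.9
  seg 2: (-3.344,-10.344) -> (0.546,-14.233), length = 5.5
  seg 3: (0.546,-14.233) -> (-2.354,-9.21), length = 5.8
  seg 4: (-2.354,-9.21) -> (2.096,-16.917), length = 8.9
  seg 5: (2.096,-16.917) -> (2.696,-17.956), length = 1.2
Total = 23.3

Answer: 23.3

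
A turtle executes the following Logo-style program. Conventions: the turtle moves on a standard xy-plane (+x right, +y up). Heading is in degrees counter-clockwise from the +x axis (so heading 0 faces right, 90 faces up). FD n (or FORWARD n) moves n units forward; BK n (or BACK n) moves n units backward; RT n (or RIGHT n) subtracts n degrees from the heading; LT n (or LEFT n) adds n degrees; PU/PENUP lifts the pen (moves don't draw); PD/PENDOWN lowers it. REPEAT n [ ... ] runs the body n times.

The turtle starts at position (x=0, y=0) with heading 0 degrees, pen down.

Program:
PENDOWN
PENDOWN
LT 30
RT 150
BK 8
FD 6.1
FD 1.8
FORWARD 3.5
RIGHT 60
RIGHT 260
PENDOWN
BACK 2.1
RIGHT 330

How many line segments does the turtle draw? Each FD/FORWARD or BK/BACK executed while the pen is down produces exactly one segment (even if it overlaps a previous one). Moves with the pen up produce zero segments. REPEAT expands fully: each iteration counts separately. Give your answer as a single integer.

Answer: 5

Derivation:
Executing turtle program step by step:
Start: pos=(0,0), heading=0, pen down
PD: pen down
PD: pen down
LT 30: heading 0 -> 30
RT 150: heading 30 -> 240
BK 8: (0,0) -> (4,6.928) [heading=240, draw]
FD 6.1: (4,6.928) -> (0.95,1.645) [heading=240, draw]
FD 1.8: (0.95,1.645) -> (0.05,0.087) [heading=240, draw]
FD 3.5: (0.05,0.087) -> (-1.7,-2.944) [heading=240, draw]
RT 60: heading 240 -> 180
RT 260: heading 180 -> 280
PD: pen down
BK 2.1: (-1.7,-2.944) -> (-2.065,-0.876) [heading=280, draw]
RT 330: heading 280 -> 310
Final: pos=(-2.065,-0.876), heading=310, 5 segment(s) drawn
Segments drawn: 5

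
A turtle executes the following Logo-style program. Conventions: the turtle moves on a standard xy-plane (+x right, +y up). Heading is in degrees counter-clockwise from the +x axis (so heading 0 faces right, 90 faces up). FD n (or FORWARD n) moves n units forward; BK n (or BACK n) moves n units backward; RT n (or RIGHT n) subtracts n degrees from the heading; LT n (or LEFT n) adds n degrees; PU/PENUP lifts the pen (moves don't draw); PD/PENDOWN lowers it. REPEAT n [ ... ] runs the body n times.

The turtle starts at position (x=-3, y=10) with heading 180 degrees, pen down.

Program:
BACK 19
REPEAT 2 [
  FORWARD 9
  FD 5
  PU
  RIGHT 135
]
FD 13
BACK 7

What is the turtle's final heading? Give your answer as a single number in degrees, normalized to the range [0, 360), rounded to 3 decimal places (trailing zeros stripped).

Executing turtle program step by step:
Start: pos=(-3,10), heading=180, pen down
BK 19: (-3,10) -> (16,10) [heading=180, draw]
REPEAT 2 [
  -- iteration 1/2 --
  FD 9: (16,10) -> (7,10) [heading=180, draw]
  FD 5: (7,10) -> (2,10) [heading=180, draw]
  PU: pen up
  RT 135: heading 180 -> 45
  -- iteration 2/2 --
  FD 9: (2,10) -> (8.364,16.364) [heading=45, move]
  FD 5: (8.364,16.364) -> (11.899,19.899) [heading=45, move]
  PU: pen up
  RT 135: heading 45 -> 270
]
FD 13: (11.899,19.899) -> (11.899,6.899) [heading=270, move]
BK 7: (11.899,6.899) -> (11.899,13.899) [heading=270, move]
Final: pos=(11.899,13.899), heading=270, 3 segment(s) drawn

Answer: 270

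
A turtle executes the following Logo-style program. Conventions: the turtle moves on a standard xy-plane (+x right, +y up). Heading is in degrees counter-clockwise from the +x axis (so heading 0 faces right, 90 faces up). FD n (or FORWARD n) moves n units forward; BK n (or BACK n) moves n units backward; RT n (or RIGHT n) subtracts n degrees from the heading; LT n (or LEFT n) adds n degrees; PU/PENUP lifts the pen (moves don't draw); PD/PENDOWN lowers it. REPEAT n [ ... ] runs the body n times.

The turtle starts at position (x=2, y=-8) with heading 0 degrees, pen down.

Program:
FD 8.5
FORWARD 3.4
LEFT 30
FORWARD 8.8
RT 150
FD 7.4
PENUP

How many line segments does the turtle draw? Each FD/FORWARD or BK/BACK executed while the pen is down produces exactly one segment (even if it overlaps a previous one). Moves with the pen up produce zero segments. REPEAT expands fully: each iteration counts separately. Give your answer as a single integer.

Executing turtle program step by step:
Start: pos=(2,-8), heading=0, pen down
FD 8.5: (2,-8) -> (10.5,-8) [heading=0, draw]
FD 3.4: (10.5,-8) -> (13.9,-8) [heading=0, draw]
LT 30: heading 0 -> 30
FD 8.8: (13.9,-8) -> (21.521,-3.6) [heading=30, draw]
RT 150: heading 30 -> 240
FD 7.4: (21.521,-3.6) -> (17.821,-10.009) [heading=240, draw]
PU: pen up
Final: pos=(17.821,-10.009), heading=240, 4 segment(s) drawn
Segments drawn: 4

Answer: 4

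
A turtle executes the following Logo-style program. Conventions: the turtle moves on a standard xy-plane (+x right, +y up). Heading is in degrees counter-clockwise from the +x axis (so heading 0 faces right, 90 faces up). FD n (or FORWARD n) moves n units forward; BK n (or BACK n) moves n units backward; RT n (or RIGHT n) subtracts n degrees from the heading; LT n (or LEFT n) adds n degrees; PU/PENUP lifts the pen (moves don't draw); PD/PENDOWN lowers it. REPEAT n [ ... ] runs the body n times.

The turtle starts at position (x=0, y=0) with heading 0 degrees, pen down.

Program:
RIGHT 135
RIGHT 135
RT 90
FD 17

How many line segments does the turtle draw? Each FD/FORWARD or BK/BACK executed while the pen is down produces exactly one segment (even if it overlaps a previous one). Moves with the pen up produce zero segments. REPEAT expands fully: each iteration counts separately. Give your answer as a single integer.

Answer: 1

Derivation:
Executing turtle program step by step:
Start: pos=(0,0), heading=0, pen down
RT 135: heading 0 -> 225
RT 135: heading 225 -> 90
RT 90: heading 90 -> 0
FD 17: (0,0) -> (17,0) [heading=0, draw]
Final: pos=(17,0), heading=0, 1 segment(s) drawn
Segments drawn: 1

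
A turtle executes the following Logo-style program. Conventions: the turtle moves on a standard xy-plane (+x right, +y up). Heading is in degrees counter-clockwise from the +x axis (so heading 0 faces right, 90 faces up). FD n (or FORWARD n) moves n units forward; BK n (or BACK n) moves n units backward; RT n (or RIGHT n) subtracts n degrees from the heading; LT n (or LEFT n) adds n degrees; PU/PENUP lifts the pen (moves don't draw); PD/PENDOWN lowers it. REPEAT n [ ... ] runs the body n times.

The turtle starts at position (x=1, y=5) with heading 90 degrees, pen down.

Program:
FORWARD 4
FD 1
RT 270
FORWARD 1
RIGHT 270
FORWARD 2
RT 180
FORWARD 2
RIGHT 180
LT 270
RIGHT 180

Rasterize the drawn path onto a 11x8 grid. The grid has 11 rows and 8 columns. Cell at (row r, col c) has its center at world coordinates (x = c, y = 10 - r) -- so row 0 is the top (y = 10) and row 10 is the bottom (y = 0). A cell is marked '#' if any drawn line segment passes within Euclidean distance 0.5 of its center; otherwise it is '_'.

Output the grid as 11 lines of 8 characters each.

Answer: ##______
##______
##______
_#______
_#______
_#______
________
________
________
________
________

Derivation:
Segment 0: (1,5) -> (1,9)
Segment 1: (1,9) -> (1,10)
Segment 2: (1,10) -> (0,10)
Segment 3: (0,10) -> (0,8)
Segment 4: (0,8) -> (-0,10)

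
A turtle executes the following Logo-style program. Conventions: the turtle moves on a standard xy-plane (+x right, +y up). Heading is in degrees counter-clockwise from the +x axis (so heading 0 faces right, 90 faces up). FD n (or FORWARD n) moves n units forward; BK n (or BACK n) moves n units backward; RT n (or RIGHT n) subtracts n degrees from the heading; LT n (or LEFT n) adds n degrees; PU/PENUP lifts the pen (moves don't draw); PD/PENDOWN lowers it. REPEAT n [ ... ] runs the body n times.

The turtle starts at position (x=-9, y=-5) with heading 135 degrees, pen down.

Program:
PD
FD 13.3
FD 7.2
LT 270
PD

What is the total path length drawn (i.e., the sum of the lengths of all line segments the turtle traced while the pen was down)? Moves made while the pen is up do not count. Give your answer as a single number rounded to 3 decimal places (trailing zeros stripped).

Executing turtle program step by step:
Start: pos=(-9,-5), heading=135, pen down
PD: pen down
FD 13.3: (-9,-5) -> (-18.405,4.405) [heading=135, draw]
FD 7.2: (-18.405,4.405) -> (-23.496,9.496) [heading=135, draw]
LT 270: heading 135 -> 45
PD: pen down
Final: pos=(-23.496,9.496), heading=45, 2 segment(s) drawn

Segment lengths:
  seg 1: (-9,-5) -> (-18.405,4.405), length = 13.3
  seg 2: (-18.405,4.405) -> (-23.496,9.496), length = 7.2
Total = 20.5

Answer: 20.5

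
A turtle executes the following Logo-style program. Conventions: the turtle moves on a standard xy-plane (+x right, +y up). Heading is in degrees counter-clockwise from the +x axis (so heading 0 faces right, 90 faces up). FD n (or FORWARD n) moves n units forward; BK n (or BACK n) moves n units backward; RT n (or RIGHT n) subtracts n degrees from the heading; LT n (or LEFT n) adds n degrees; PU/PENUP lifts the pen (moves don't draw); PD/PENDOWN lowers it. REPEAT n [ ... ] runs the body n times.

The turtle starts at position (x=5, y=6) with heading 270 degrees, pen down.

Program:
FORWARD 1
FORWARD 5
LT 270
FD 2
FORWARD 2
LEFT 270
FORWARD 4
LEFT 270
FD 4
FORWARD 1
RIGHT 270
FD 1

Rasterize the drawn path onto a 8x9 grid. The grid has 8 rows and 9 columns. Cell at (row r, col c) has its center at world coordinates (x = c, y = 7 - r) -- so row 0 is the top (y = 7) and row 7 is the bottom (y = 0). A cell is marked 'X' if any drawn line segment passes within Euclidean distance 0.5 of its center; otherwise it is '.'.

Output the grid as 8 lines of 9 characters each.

Answer: .........
.....X...
.....XX..
.XXXXXX..
.X...X...
.X...X...
.X...X...
.XXXXX...

Derivation:
Segment 0: (5,6) -> (5,5)
Segment 1: (5,5) -> (5,0)
Segment 2: (5,0) -> (3,0)
Segment 3: (3,0) -> (1,0)
Segment 4: (1,0) -> (1,4)
Segment 5: (1,4) -> (5,4)
Segment 6: (5,4) -> (6,4)
Segment 7: (6,4) -> (6,5)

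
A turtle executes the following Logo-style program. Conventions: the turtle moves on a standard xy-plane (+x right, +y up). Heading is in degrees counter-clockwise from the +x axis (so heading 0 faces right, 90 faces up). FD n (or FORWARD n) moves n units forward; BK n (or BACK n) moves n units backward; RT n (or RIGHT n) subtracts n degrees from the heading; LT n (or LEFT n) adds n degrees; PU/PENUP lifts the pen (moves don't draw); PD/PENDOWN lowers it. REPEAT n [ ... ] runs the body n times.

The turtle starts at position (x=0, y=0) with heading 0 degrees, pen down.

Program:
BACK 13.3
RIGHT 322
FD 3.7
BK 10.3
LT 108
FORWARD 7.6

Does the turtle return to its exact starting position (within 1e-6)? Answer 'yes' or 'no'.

Answer: no

Derivation:
Executing turtle program step by step:
Start: pos=(0,0), heading=0, pen down
BK 13.3: (0,0) -> (-13.3,0) [heading=0, draw]
RT 322: heading 0 -> 38
FD 3.7: (-13.3,0) -> (-10.384,2.278) [heading=38, draw]
BK 10.3: (-10.384,2.278) -> (-18.501,-4.063) [heading=38, draw]
LT 108: heading 38 -> 146
FD 7.6: (-18.501,-4.063) -> (-24.802,0.187) [heading=146, draw]
Final: pos=(-24.802,0.187), heading=146, 4 segment(s) drawn

Start position: (0, 0)
Final position: (-24.802, 0.187)
Distance = 24.802; >= 1e-6 -> NOT closed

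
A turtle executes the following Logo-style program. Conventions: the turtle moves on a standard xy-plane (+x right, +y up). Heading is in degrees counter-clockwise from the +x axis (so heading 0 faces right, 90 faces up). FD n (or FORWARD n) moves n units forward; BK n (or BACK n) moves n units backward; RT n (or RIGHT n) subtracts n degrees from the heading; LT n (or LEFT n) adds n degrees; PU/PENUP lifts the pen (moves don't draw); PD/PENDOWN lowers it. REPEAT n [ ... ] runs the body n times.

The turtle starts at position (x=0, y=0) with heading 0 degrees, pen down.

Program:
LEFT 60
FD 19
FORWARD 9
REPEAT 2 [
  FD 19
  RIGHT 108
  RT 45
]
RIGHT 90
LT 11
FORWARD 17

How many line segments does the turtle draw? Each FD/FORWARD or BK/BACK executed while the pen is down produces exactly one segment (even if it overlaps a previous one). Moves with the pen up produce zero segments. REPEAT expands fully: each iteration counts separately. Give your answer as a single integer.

Executing turtle program step by step:
Start: pos=(0,0), heading=0, pen down
LT 60: heading 0 -> 60
FD 19: (0,0) -> (9.5,16.454) [heading=60, draw]
FD 9: (9.5,16.454) -> (14,24.249) [heading=60, draw]
REPEAT 2 [
  -- iteration 1/2 --
  FD 19: (14,24.249) -> (23.5,40.703) [heading=60, draw]
  RT 108: heading 60 -> 312
  RT 45: heading 312 -> 267
  -- iteration 2/2 --
  FD 19: (23.5,40.703) -> (22.506,21.729) [heading=267, draw]
  RT 108: heading 267 -> 159
  RT 45: heading 159 -> 114
]
RT 90: heading 114 -> 24
LT 11: heading 24 -> 35
FD 17: (22.506,21.729) -> (36.431,31.48) [heading=35, draw]
Final: pos=(36.431,31.48), heading=35, 5 segment(s) drawn
Segments drawn: 5

Answer: 5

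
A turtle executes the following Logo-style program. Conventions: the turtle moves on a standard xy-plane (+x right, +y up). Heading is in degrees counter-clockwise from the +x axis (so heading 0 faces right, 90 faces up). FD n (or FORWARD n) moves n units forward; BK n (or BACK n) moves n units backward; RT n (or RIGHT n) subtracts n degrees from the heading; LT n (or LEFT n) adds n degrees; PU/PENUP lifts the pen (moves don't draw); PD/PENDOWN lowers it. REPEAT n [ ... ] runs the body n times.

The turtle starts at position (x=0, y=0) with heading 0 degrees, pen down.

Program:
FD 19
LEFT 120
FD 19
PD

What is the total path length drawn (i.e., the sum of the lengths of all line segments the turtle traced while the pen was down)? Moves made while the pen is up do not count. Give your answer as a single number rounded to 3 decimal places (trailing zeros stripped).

Executing turtle program step by step:
Start: pos=(0,0), heading=0, pen down
FD 19: (0,0) -> (19,0) [heading=0, draw]
LT 120: heading 0 -> 120
FD 19: (19,0) -> (9.5,16.454) [heading=120, draw]
PD: pen down
Final: pos=(9.5,16.454), heading=120, 2 segment(s) drawn

Segment lengths:
  seg 1: (0,0) -> (19,0), length = 19
  seg 2: (19,0) -> (9.5,16.454), length = 19
Total = 38

Answer: 38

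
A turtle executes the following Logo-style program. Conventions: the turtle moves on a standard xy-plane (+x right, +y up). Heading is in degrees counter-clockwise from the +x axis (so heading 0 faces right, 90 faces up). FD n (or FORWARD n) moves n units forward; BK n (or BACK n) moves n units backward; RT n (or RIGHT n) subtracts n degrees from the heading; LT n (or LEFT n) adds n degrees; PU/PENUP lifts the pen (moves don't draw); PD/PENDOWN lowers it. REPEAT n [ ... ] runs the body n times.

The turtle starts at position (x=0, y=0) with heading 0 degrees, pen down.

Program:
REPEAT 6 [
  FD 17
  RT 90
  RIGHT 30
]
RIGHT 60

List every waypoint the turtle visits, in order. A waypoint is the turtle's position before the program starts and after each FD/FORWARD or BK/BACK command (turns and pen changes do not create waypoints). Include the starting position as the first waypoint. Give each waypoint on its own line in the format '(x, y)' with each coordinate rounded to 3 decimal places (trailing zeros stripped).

Answer: (0, 0)
(17, 0)
(8.5, -14.722)
(0, 0)
(17, 0)
(8.5, -14.722)
(0, 0)

Derivation:
Executing turtle program step by step:
Start: pos=(0,0), heading=0, pen down
REPEAT 6 [
  -- iteration 1/6 --
  FD 17: (0,0) -> (17,0) [heading=0, draw]
  RT 90: heading 0 -> 270
  RT 30: heading 270 -> 240
  -- iteration 2/6 --
  FD 17: (17,0) -> (8.5,-14.722) [heading=240, draw]
  RT 90: heading 240 -> 150
  RT 30: heading 150 -> 120
  -- iteration 3/6 --
  FD 17: (8.5,-14.722) -> (0,0) [heading=120, draw]
  RT 90: heading 120 -> 30
  RT 30: heading 30 -> 0
  -- iteration 4/6 --
  FD 17: (0,0) -> (17,0) [heading=0, draw]
  RT 90: heading 0 -> 270
  RT 30: heading 270 -> 240
  -- iteration 5/6 --
  FD 17: (17,0) -> (8.5,-14.722) [heading=240, draw]
  RT 90: heading 240 -> 150
  RT 30: heading 150 -> 120
  -- iteration 6/6 --
  FD 17: (8.5,-14.722) -> (0,0) [heading=120, draw]
  RT 90: heading 120 -> 30
  RT 30: heading 30 -> 0
]
RT 60: heading 0 -> 300
Final: pos=(0,0), heading=300, 6 segment(s) drawn
Waypoints (7 total):
(0, 0)
(17, 0)
(8.5, -14.722)
(0, 0)
(17, 0)
(8.5, -14.722)
(0, 0)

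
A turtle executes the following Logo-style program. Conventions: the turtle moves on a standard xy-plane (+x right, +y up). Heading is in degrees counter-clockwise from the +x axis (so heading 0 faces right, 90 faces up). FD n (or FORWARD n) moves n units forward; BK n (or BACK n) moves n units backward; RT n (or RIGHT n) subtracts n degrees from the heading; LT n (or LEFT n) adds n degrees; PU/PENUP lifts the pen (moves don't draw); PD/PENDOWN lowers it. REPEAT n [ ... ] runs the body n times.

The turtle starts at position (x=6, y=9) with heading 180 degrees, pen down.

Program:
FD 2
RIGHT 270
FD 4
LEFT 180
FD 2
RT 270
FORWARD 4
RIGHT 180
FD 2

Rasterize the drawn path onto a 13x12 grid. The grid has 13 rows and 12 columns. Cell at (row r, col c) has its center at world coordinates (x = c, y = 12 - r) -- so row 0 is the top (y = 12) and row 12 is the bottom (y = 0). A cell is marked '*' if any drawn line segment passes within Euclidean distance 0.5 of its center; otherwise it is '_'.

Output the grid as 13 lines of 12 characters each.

Segment 0: (6,9) -> (4,9)
Segment 1: (4,9) -> (4,5)
Segment 2: (4,5) -> (4,7)
Segment 3: (4,7) -> (0,7)
Segment 4: (0,7) -> (2,7)

Answer: ____________
____________
____________
____***_____
____*_______
*****_______
____*_______
____*_______
____________
____________
____________
____________
____________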